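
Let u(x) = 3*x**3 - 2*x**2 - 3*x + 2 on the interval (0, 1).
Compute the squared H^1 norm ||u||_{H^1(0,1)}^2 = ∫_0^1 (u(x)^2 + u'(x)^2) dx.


||u||_{H^1}^2 = 772/105

The H^1 norm (squared) on an interval (0, L) is
  ||u||_{H^1}^2 = ∫_0^L u(x)^2 dx + ∫_0^L u'(x)^2 dx.
Compute u'(x) = 9*x**2 - 4*x - 3.
Then u(x)^2 = 9*x**6 - 12*x**5 - 14*x**4 + 24*x**3 + x**2 - 12*x + 4 and u'(x)^2 = 81*x**4 - 72*x**3 - 38*x**2 + 24*x + 9.
Integrate each monomial from 0 to 1 using ∫_0^1 c·x^n dx = c·1^(n+1)/(n+1):
  ∫_0^1 u(x)^2 dx = ∫_0^1 (9*x^6 - 12*x^5 - 14*x^4 + 24*x^3 + x^2 - 12*x + 4) dx. Term by term:
    ∫_0^1 9*x^6 dx = 9/7;  ∫_0^1 -12*x^5 dx = -2;  ∫_0^1 -14*x^4 dx = -14/5;
    ∫_0^1 24*x^3 dx = 6;  ∫_0^1 x^2 dx = 1/3;  ∫_0^1 -12*x dx = -6;
    ∫_0^1 4 dx = 4.
  Sum: 9/7 − 2 − 14/5 + 6 + 1/3 − 6 + 4 = 86/105.
  ∫_0^1 u'(x)^2 dx = ∫_0^1 (81*x^4 - 72*x^3 - 38*x^2 + 24*x + 9) dx. Term by term:
    ∫_0^1 81*x^4 dx = 81/5;  ∫_0^1 -72*x^3 dx = -18;  ∫_0^1 -38*x^2 dx = -38/3;
    ∫_0^1 24*x dx = 12;  ∫_0^1 9 dx = 9.
  Sum: 81/5 − 18 − 38/3 + 12 + 9 = 98/15.
Adding: ||u||_{H^1}^2 = 86/105 + 98/15 = 772/105.


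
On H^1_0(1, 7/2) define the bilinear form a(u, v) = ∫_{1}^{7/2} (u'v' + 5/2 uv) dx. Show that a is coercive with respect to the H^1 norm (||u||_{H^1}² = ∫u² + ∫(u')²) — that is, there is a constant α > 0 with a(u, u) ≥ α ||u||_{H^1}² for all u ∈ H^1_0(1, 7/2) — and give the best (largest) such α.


α = 1

Coercivity of a(·,·) on H^1_0(1, 7/2) means a(u, u) ≥ α ||u||_{H^1}² for every u ∈ H^1_0.
The interval has length L = 5/2, and Poincaré/coercivity depend only on L. Here a(u, u) = ∫(u')² + (5/2)·∫u².
Here c = 5/2 ≥ 1, so a(u,u) = ∫(u')² + c∫u² ≥ ∫(u')² + ∫u² = ||u||_{H^1}², i.e. α = 1 works. No larger α is possible: a(u,u) ≥ α||u||_{H^1}² means (1−α)∫(u')² ≥ (α−c)∫u², and for the modes u_n = sin(nπ(x−x₀)/L) (x₀ the left endpoint) one has ∫u_n²/∫(u_n')² = (L/(nπ))² → 0, so a(u_n,u_n)/||u_n||_{H^1}² → 1. Hence the optimal constant is α = 1.
Therefore α = 1.


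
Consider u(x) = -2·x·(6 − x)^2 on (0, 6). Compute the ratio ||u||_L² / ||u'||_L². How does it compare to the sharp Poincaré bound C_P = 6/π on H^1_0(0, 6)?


||u||_L² / ||u'||_L² = 3*sqrt(14)/7 < C_P = 6/π.

u(x) = -2·x·(6 − x)^2, so u'(x) = 6*(2 - x)*(x - 6).
u(x) = -2·x·(6 − x)^2 vanishes at x = 0 and x = 6, so u ∈ H^1_0(0, 6). Differentiate via the product rule and integrate the resulting polynomials term by term.
  ∫_0^6 u² dx = ∫_0^6 (4*x^6 - 96*x^5 + 864*x^4 - 3456*x^3 + 5184*x^2) dx. Term by term:
    ∫_0^6 4*x^6 dx = 1119744/7;  ∫_0^6 -96*x^5 dx = -746496;  ∫_0^6 864*x^4 dx = 6718464/5;
    ∫_0^6 -3456*x^3 dx = -1119744;  ∫_0^6 5184*x^2 dx = 373248.
  Sum: 1119744/7 − 746496 + 6718464/5 − 1119744 + 373248 = 373248/35.
  ∫_0^6 (u')² dx = ∫_0^6 (36*x^4 - 576*x^3 + 3168*x^2 - 6912*x + 5184) dx. Term by term:
    ∫_0^6 36*x^4 dx = 279936/5;  ∫_0^6 -576*x^3 dx = -186624;  ∫_0^6 3168*x^2 dx = 228096;
    ∫_0^6 -6912*x dx = -124416;  ∫_0^6 5184 dx = 31104.
  Sum: 279936/5 − 186624 + 228096 − 124416 + 31104 = 20736/5.
∫_0^6 u² dx = 373248/35, so ||u||_L² = 432*sqrt(70)/35.
∫_0^6 (u')² dx = 20736/5, so ||u'||_L² = 144*sqrt(5)/5.
Ratio ||u||_L² / ||u'||_L² = 3*sqrt(14)/7.
Sharp Poincaré constant on H^1_0(0, 6) is C_P = L/π = 6/π, achieved by sin(π/6·x).
A polynomial bump cannot attain the sharp Poincaré constant (only the first sine eigenfunction does), so the ratio is strictly less than C_P, consistent with ||u||_L² ≤ C_P ||u'||_L².


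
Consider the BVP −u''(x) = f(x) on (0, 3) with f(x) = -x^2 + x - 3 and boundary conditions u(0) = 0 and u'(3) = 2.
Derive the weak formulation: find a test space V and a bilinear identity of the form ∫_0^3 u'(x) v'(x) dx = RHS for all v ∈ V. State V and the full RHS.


V = {v ∈ H^1(0, 3) : v(0) = 0} (test functions vanish at x = 0 where u is specified); weak form: ∫_0^3 u'v' dx = ∫_0^3 (-x^2 + x - 3) v dx + 2·v(3) for all v ∈ V.

Multiply both sides by a test function v and integrate from 0 to 3:
  ∫_0^3 −u''(x) v(x) dx = ∫_0^3 f(x) v(x) dx.
Integrate the LHS by parts once:
  ∫_0^3 −u'' v dx = −[u'(x) v(x)]_0^3 + ∫_0^3 u'(x) v'(x) dx.
Thus ∫_0^3 u'(x) v'(x) dx = ∫_0^3 f(x) v(x) dx + [u'(x) v(x)]_0^3.
Choose V so that boundary terms are either known or forced to vanish.
Mixed BC: u(0) = 0 (Dirichlet) and u'(3) = 2 (Neumann). Define V = {v ∈ H^1(0, 3) : v(0) = 0}. Then [u' v]_0^3 = u'(3)·v(3) − u'(0)·0 = 2·v(3).
Weak formulation: find u (satisfying any essential BC) such that ∫_0^3 u'(x) v'(x) dx = ∫_0^3 f v dx + 2·v(3) for all v ∈ V (Dirichlet at 0 absorbed into V; Neumann datum at x = 3 contributes the boundary term).
Substituting f(x) = -x^2 + x - 3, the right-hand side is ∫_0^3 (-x^2 + x - 3) v dx + 2·v(3).


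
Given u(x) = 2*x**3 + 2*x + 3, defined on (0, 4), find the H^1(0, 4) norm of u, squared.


||u||_{H^1}^2 = 2088116/105

The H^1 norm (squared) on an interval (0, L) is
  ||u||_{H^1}^2 = ∫_0^L u(x)^2 dx + ∫_0^L u'(x)^2 dx.
Compute u'(x) = 6*x**2 + 2.
Then u(x)^2 = 4*x**6 + 8*x**4 + 12*x**3 + 4*x**2 + 12*x + 9 and u'(x)^2 = 36*x**4 + 24*x**2 + 4.
Integrate each monomial from 0 to 4 using ∫_0^4 c·x^n dx = c·4^(n+1)/(n+1):
  ∫_0^4 u(x)^2 dx = ∫_0^4 (4*x^6 + 8*x^4 + 12*x^3 + 4*x^2 + 12*x + 9) dx. Term by term:
    ∫_0^4 4*x^6 dx = 65536/7;  ∫_0^4 8*x^4 dx = 8192/5;  ∫_0^4 12*x^3 dx = 768;
    ∫_0^4 4*x^2 dx = 256/3;  ∫_0^4 12*x dx = 96;  ∫_0^4 9 dx = 36.
  Sum: 65536/7 + 8192/5 + 768 + 256/3 + 96 + 36 = 1258532/105.
  ∫_0^4 u'(x)^2 dx = ∫_0^4 (36*x^4 + 24*x^2 + 4) dx. Term by term:
    ∫_0^4 36*x^4 dx = 36864/5;  ∫_0^4 24*x^2 dx = 512;  ∫_0^4 4 dx = 16.
  Sum: 36864/5 + 512 + 16 = 39504/5.
Adding: ||u||_{H^1}^2 = 1258532/105 + 39504/5 = 2088116/105.


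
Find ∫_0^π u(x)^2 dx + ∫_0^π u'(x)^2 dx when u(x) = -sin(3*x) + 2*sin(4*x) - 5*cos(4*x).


||u||_{H^1(0,π)}^2 = -1020/7 + 503*π/2

u'(x) = 20*sin(4*x) - 3*cos(3*x) + 8*cos(4*x).
Expand u² and (u')² and integrate term by term on (0, π), using: for integers n ≥ 1, ∫_0^π sin²(nx) dx = ∫_0^π cos²(nx) dx = π/2; for n ≠ n', ∫_0^π sin(nx)sin(n'x) dx = ∫_0^π cos(nx)cos(n'x) dx = 0; and by product-to-sum, ∫_0^π sin(nx)cos(n'x) dx = ½∫_0^π [sin((n+n')x) + sin((n−n')x)] dx, which is 0 when n+n' is even and 2n/(n²−n'²) when n+n' is odd (it need not vanish on (0, π)).
  u² squared terms: (-1)²·∫sin(3x)² dx = 1·π/2 = π/2;  (-5)²·∫cos(4x)² dx = 25·π/2 = 25*π/2;  (2)²·∫sin(4x)² dx = 4·π/2 = 2*π.
  u² cross terms: 2·(-1)·(-5)·∫sin(3x)·cos(4x) dx = 10·(-6/7) = -60/7;  2·(-1)·(2)·∫sin(3x)·sin(4x) dx = -4·(0) = 0;  2·(-5)·(2)·∫cos(4x)·sin(4x) dx = -20·(0) = 0.
  So ∫_0^π u² dx = π/2 + 25*π/2 + 2*π − 60/7 + 0 + 0 = -60/7 + 15*π.
  (u')² squared terms: (-3)²·∫cos(3x)² dx = 9·π/2 = 9*π/2;  (8)²·∫cos(4x)² dx = 64·π/2 = 32*π;  (20)²·∫sin(4x)² dx = 400·π/2 = 200*π.
  (u')² cross terms: 2·(-3)·(8)·∫cos(3x)·cos(4x) dx = -48·(0) = 0;  2·(-3)·(20)·∫cos(3x)·sin(4x) dx = -120·(8/7) = -960/7;  2·(8)·(20)·∫cos(4x)·sin(4x) dx = 320·(0) = 0.
  So ∫_0^π (u')² dx = 9*π/2 + 32*π + 200*π + 0 − 960/7 + 0 = -960/7 + 473*π/2.
||u||_{H^1}^2 = (-60/7 + 15*π) + (-960/7 + 473*π/2) = -1020/7 + 503*π/2.


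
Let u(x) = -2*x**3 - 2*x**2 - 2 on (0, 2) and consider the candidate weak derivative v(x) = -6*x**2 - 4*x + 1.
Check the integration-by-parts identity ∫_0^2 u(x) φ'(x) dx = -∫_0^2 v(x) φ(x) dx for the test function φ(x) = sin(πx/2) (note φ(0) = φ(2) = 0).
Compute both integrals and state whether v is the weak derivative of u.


LHS = -192/π^3 + 64/π, RHS = -192/π^3 + 60/π. No, v is not the weak derivative of u.

u(x) = -2*x**3 - 2*x**2 - 2, classical derivative u'(x) = -6*x**2 - 4*x.
φ(x) = sin(πx/2), so φ'(x) = π*cos(π*x/2)/2.
Note φ(0) = φ(2) = 0, so the boundary term u·φ vanishes.
LHS = ∫_0^2 u(x) φ'(x) dx = ∫_0^2 (-π*x^3*cos(π*x/2) - π*x^2*cos(π*x/2) - π*cos(π*x/2)) dx. Term by term:
  ∫_0^2 -π*cos(π*x/2) dx = 0;  ∫_0^2 -π*x^2*cos(π*x/2) dx = 16/π;  ∫_0^2 -π*x^3*cos(π*x/2) dx = -192/π^3 + 48/π.
Sum: 0 + 16/π + -192/π^3 + 48/π = -192/π^3 + 64/π.
So LHS = -192/π^3 + 64/π.
∫_0^2 v(x) φ(x) dx = ∫_0^2 (-6*x^2*sin(π*x/2) - 4*x*sin(π*x/2) + sin(π*x/2)) dx. Term by term:
  ∫_0^2 -6*x^2*sin(π*x/2) dx = -48/π + 192/π^3;  ∫_0^2 -4*x*sin(π*x/2) dx = -16/π;  ∫_0^2 sin(π*x/2) dx = 4/π.
Sum: -48/π + 192/π^3 − 16/π + 4/π = -60/π + 192/π^3.
So RHS = -∫_0^2 v(x) φ(x) dx = -192/π^3 + 60/π.
LHS − RHS = 4/π ≠ 0, so the identity fails.
(For a valid weak derivative the identity must hold for EVERY test function, in particular this one. The failure shows v is NOT the weak derivative of u.)
Correct weak derivative would be u'(x) = -6*x**2 - 4*x.


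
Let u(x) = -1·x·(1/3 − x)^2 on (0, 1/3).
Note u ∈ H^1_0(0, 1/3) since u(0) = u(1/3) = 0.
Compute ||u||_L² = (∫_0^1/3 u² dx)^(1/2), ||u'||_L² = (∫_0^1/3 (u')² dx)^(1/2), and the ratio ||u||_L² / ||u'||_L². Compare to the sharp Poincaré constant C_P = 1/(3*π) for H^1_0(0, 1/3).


||u||_L² / ||u'||_L² = sqrt(14)/42 < C_P = 1/(3*π).

u(x) = -1·x·(1/3 − x)^2, so u'(x) = (1 - 9*x)*(3*x - 1)/9.
u(x) = -1·x·(1/3 − x)^2 vanishes at x = 0 and x = 1/3, so u ∈ H^1_0(0, 1/3). Differentiate via the product rule and integrate the resulting polynomials term by term.
  ∫_0^1/3 u² dx = ∫_0^1/3 (x^6 - 4*x^5/3 + 2*x^4/3 - 4*x^3/27 + x^2/81) dx. Term by term:
    ∫_0^1/3 x^6 dx = 1/15309;  ∫_0^1/3 -4*x^5/3 dx = -2/6561;  ∫_0^1/3 2*x^4/3 dx = 2/3645;
    ∫_0^1/3 -4*x^3/27 dx = -1/2187;  ∫_0^1/3 x^2/81 dx = 1/6561.
  Sum: 1/15309 − 2/6561 + 2/3645 − 1/2187 + 1/6561 = 1/229635.
  ∫_0^1/3 (u')² dx = ∫_0^1/3 (9*x^4 - 8*x^3 + 22*x^2/9 - 8*x/27 + 1/81) dx. Term by term:
    ∫_0^1/3 9*x^4 dx = 1/135;  ∫_0^1/3 -8*x^3 dx = -2/81;  ∫_0^1/3 22*x^2/9 dx = 22/729;
    ∫_0^1/3 -8*x/27 dx = -4/243;  ∫_0^1/3 1/81 dx = 1/243.
  Sum: 1/135 − 2/81 + 22/729 − 4/243 + 1/243 = 2/3645.
∫_0^1/3 u² dx = 1/229635, so ||u||_L² = sqrt(35)/2835.
∫_0^1/3 (u')² dx = 2/3645, so ||u'||_L² = sqrt(10)/135.
Ratio ||u||_L² / ||u'||_L² = sqrt(14)/42.
Sharp Poincaré constant on H^1_0(0, 1/3) is C_P = L/π = 1/(3*π), achieved by sin(3*π·x).
A polynomial bump cannot attain the sharp Poincaré constant (only the first sine eigenfunction does), so the ratio is strictly less than C_P, consistent with ||u||_L² ≤ C_P ||u'||_L².


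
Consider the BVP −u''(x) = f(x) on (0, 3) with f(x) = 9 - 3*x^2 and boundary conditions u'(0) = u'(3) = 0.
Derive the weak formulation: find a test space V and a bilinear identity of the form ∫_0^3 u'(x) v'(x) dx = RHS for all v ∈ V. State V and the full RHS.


V = H^1(0, 3) (no boundary constraint on v; u is determined up to an additive constant); weak form: ∫_0^3 u'v' dx = ∫_0^3 (9 - 3*x^2) v dx for all v ∈ V.

Multiply both sides by a test function v and integrate from 0 to 3:
  ∫_0^3 −u''(x) v(x) dx = ∫_0^3 f(x) v(x) dx.
Integrate the LHS by parts once:
  ∫_0^3 −u'' v dx = −[u'(x) v(x)]_0^3 + ∫_0^3 u'(x) v'(x) dx.
Thus ∫_0^3 u'(x) v'(x) dx = ∫_0^3 f(x) v(x) dx + [u'(x) v(x)]_0^3.
Choose V so that boundary terms are either known or forced to vanish.
u has homogeneous Neumann: u'(0) = u'(3) = 0. So [u' v]_0^3 = 0·v(3) − 0·v(0) = 0 for any v; take V = H^1(0, 3).
Weak formulation: find u (satisfying any essential BC) such that ∫_0^3 u'(x) v'(x) dx = ∫_0^3 f v dx for all v ∈ V (homogeneous Neumann, so boundary terms vanish).
Substituting f(x) = 9 - 3*x^2, the right-hand side is ∫_0^3 (9 - 3*x^2) v dx.
Compatibility check (pure Neumann): taking v ≡ 1 ∈ V gives 0 = ∫_0^3 f dx + (0) − (0), i.e. ∫_0^3 f dx must equal u'(0) − u'(3) = 0. Indeed ∫_0^3 (9 - 3*x^2) dx = 0, so the data are compatible. The solution is then unique only up to an additive constant (fix it e.g. by requiring ∫_0^3 u dx = 0).


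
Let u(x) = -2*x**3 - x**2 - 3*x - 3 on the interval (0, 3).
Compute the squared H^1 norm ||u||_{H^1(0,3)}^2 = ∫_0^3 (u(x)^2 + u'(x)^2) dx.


||u||_{H^1}^2 = 395613/70

The H^1 norm (squared) on an interval (0, L) is
  ||u||_{H^1}^2 = ∫_0^L u(x)^2 dx + ∫_0^L u'(x)^2 dx.
Compute u'(x) = -6*x**2 - 2*x - 3.
Then u(x)^2 = 4*x**6 + 4*x**5 + 13*x**4 + 18*x**3 + 15*x**2 + 18*x + 9 and u'(x)^2 = 36*x**4 + 24*x**3 + 40*x**2 + 12*x + 9.
Integrate each monomial from 0 to 3 using ∫_0^3 c·x^n dx = c·3^(n+1)/(n+1):
  ∫_0^3 u(x)^2 dx = ∫_0^3 (4*x^6 + 4*x^5 + 13*x^4 + 18*x^3 + 15*x^2 + 18*x + 9) dx. Term by term:
    ∫_0^3 4*x^6 dx = 8748/7;  ∫_0^3 4*x^5 dx = 486;  ∫_0^3 13*x^4 dx = 3159/5;
    ∫_0^3 18*x^3 dx = 729/2;  ∫_0^3 15*x^2 dx = 135;  ∫_0^3 18*x dx = 81;
    ∫_0^3 9 dx = 27.
  Sum: 8748/7 + 486 + 3159/5 + 729/2 + 135 + 81 + 27 = 208251/70.
  ∫_0^3 u'(x)^2 dx = ∫_0^3 (36*x^4 + 24*x^3 + 40*x^2 + 12*x + 9) dx. Term by term:
    ∫_0^3 36*x^4 dx = 8748/5;  ∫_0^3 24*x^3 dx = 486;  ∫_0^3 40*x^2 dx = 360;
    ∫_0^3 12*x dx = 54;  ∫_0^3 9 dx = 27.
  Sum: 8748/5 + 486 + 360 + 54 + 27 = 13383/5.
Adding: ||u||_{H^1}^2 = 208251/70 + 13383/5 = 395613/70.


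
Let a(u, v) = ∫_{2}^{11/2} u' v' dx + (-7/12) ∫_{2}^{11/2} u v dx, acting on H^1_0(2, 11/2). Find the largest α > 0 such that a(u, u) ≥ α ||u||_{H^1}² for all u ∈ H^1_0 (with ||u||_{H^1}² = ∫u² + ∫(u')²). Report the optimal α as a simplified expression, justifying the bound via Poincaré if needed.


α = (-343 + 48*π^2)/(12*(4*π^2 + 49))

Coercivity of a(·,·) on H^1_0(2, 11/2) means a(u, u) ≥ α ||u||_{H^1}² for every u ∈ H^1_0.
The interval has length L = 7/2, and Poincaré/coercivity depend only on L. Here a(u, u) = ∫(u')² + (-7/12)·∫u².
Here c = -7/12 < 0 with |c| < (π/L)² = 4*π^2/49, so coercivity still holds. The condition a(u,u) ≥ α||u||_{H^1}² reads (1−α)∫(u')² ≥ (α−c)∫u². Any admissible α is ≤ 1 (rapidly oscillating u have ∫u²/∫(u')² → 0), and α = 1 would force 0 ≥ (1−c)∫u², impossible since c < 1; so 1−α > 0. By the sharp Poincaré inequality on H^1_0 of an interval of length L, ∫(u')² ≥ (π/L)²∫u² with equality for the first sine mode sin(π(x−x₀)/L) (x₀ the left endpoint), so the inequality holds for all u iff (1−α)(π/L)² ≥ α − c, i.e. α ≤ ((π/L)² + c)/((π/L)² + 1) = (1 + c(L/π)²)/(1 + (L/π)²). (Direct route, valid since c ≤ 0: Poincaré gives c∫u² ≥ c(L/π)²∫(u')², so a(u,u) ≥ (1 + c(L/π)²)∫(u')², while ||u||_{H^1}² ≤ (1 + (L/π)²)∫(u')²; dividing yields the same α.) With (π/L)² = 4*π^2/49 and c = -7/12, the largest admissible constant is α = ((π/L)² + c)/((π/L)² + 1).
Simplifying, α = (-343 + 48*π^2)/(12*(4*π^2 + 49)).


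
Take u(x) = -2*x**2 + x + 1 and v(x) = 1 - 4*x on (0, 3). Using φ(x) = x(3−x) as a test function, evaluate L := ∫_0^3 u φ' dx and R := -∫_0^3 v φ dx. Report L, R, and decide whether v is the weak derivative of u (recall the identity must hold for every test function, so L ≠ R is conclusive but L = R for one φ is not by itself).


LHS = 45/2, RHS = 45/2. Yes, v = u' weakly.

u(x) = -2*x**2 + x + 1, classical derivative u'(x) = 1 - 4*x.
φ(x) = x(3−x), so φ'(x) = 3 - 2*x.
Note φ(0) = φ(3) = 0, so the boundary term u·φ vanishes.
LHS = ∫_0^3 u(x) φ'(x) dx = ∫_0^3 (4*x^3 - 8*x^2 + x + 3) dx. Term by term:
  ∫_0^3 4*x^3 dx = 81;  ∫_0^3 -8*x^2 dx = -72;  ∫_0^3 x dx = 9/2;
  ∫_0^3 3 dx = 9.
Sum: 81 − 72 + 9/2 + 9 = 45/2.
So LHS = 45/2.
∫_0^3 v(x) φ(x) dx = ∫_0^3 (4*x^3 - 13*x^2 + 3*x) dx. Term by term:
  ∫_0^3 4*x^3 dx = 81;  ∫_0^3 -13*x^2 dx = -117;  ∫_0^3 3*x dx = 27/2.
Sum: 81 − 117 + 27/2 = -45/2.
So RHS = -∫_0^3 v(x) φ(x) dx = 45/2.
LHS = RHS, so the identity holds for this test φ.
Moreover u is smooth here and v(x) = u'(x) = 1 - 4*x pointwise, so the identity holds for every test function. Hence v is the weak derivative of u.


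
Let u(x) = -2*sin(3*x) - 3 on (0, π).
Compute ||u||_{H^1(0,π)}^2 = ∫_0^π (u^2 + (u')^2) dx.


||u||_{H^1(0,π)}^2 = 8 + 29*π

u'(x) = -6*cos(3*x).
Expand u² and (u')² and integrate term by term on (0, π), using: for integers n ≥ 1, ∫_0^π sin²(nx) dx = ∫_0^π cos²(nx) dx = π/2; for n ≠ n', ∫_0^π sin(nx)sin(n'x) dx = ∫_0^π cos(nx)cos(n'x) dx = 0; and by product-to-sum, ∫_0^π sin(nx)cos(n'x) dx = ½∫_0^π [sin((n+n')x) + sin((n−n')x)] dx, which is 0 when n+n' is even and 2n/(n²−n'²) when n+n' is odd (it need not vanish on (0, π)). For the constant mode: ∫_0^π 1 dx = π, ∫_0^π cos(nx) dx = 0, ∫_0^π sin(nx) dx = (1−(−1)^n)/n.
  u² squared terms: (-3)²·∫1 dx = 9·π = 9*π;  (-2)²·∫sin(3x)² dx = 4·π/2 = 2*π.
  u² cross terms: 2·(-3)·(-2)·∫1·sin(3x) dx = 12·(2/3) = 8.
  So ∫_0^π u² dx = 9*π + 2*π + 8 = 8 + 11*π.
  (u')² squared terms: (-6)²·∫cos(3x)² dx = 36·π/2 = 18*π.
  So ∫_0^π (u')² dx = 18*π.
||u||_{H^1}^2 = (8 + 11*π) + (18*π) = 8 + 29*π.


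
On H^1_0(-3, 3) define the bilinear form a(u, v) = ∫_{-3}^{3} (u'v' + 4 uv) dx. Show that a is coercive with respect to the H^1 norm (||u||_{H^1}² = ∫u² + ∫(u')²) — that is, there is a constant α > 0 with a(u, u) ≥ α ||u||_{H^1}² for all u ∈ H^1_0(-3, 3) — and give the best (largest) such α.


α = 1

Coercivity of a(·,·) on H^1_0(-3, 3) means a(u, u) ≥ α ||u||_{H^1}² for every u ∈ H^1_0.
The interval has length L = 6, and Poincaré/coercivity depend only on L. Here a(u, u) = ∫(u')² + (4)·∫u².
Here c = 4 ≥ 1, so a(u,u) = ∫(u')² + c∫u² ≥ ∫(u')² + ∫u² = ||u||_{H^1}², i.e. α = 1 works. No larger α is possible: a(u,u) ≥ α||u||_{H^1}² means (1−α)∫(u')² ≥ (α−c)∫u², and for the modes u_n = sin(nπ(x−x₀)/L) (x₀ the left endpoint) one has ∫u_n²/∫(u_n')² = (L/(nπ))² → 0, so a(u_n,u_n)/||u_n||_{H^1}² → 1. Hence the optimal constant is α = 1.
Therefore α = 1.


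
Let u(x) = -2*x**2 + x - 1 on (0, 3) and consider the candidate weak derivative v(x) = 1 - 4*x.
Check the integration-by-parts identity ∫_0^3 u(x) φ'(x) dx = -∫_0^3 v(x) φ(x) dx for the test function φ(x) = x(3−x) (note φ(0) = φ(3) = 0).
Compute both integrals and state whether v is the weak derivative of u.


LHS = 45/2, RHS = 45/2. Yes, v = u' weakly.

u(x) = -2*x**2 + x - 1, classical derivative u'(x) = 1 - 4*x.
φ(x) = x(3−x), so φ'(x) = 3 - 2*x.
Note φ(0) = φ(3) = 0, so the boundary term u·φ vanishes.
LHS = ∫_0^3 u(x) φ'(x) dx = ∫_0^3 (4*x^3 - 8*x^2 + 5*x - 3) dx. Term by term:
  ∫_0^3 4*x^3 dx = 81;  ∫_0^3 -8*x^2 dx = -72;  ∫_0^3 5*x dx = 45/2;
  ∫_0^3 -3 dx = -9.
Sum: 81 − 72 + 45/2 − 9 = 45/2.
So LHS = 45/2.
∫_0^3 v(x) φ(x) dx = ∫_0^3 (4*x^3 - 13*x^2 + 3*x) dx. Term by term:
  ∫_0^3 4*x^3 dx = 81;  ∫_0^3 -13*x^2 dx = -117;  ∫_0^3 3*x dx = 27/2.
Sum: 81 − 117 + 27/2 = -45/2.
So RHS = -∫_0^3 v(x) φ(x) dx = 45/2.
LHS = RHS, so the identity holds for this test φ.
Moreover u is smooth here and v(x) = u'(x) = 1 - 4*x pointwise, so the identity holds for every test function. Hence v is the weak derivative of u.


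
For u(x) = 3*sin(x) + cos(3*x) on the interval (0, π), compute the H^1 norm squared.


||u||_{H^1(0,π)}^2 = 14*π

u'(x) = -3*sin(3*x) + 3*cos(x).
Expand u² and (u')² and integrate term by term on (0, π), using: for integers n ≥ 1, ∫_0^π sin²(nx) dx = ∫_0^π cos²(nx) dx = π/2; for n ≠ n', ∫_0^π sin(nx)sin(n'x) dx = ∫_0^π cos(nx)cos(n'x) dx = 0; and by product-to-sum, ∫_0^π sin(nx)cos(n'x) dx = ½∫_0^π [sin((n+n')x) + sin((n−n')x)] dx, which is 0 when n+n' is even and 2n/(n²−n'²) when n+n' is odd (it need not vanish on (0, π)).
  u² squared terms: (3)²·∫sin(x)² dx = 9·π/2 = 9*π/2;  (1)²·∫cos(3x)² dx = 1·π/2 = π/2.
  u² cross terms: 2·(3)·(1)·∫sin(x)·cos(3x) dx = 6·(0) = 0.
  So ∫_0^π u² dx = 9*π/2 + π/2 + 0 = 5*π.
  (u')² squared terms: (-3)²·∫sin(3x)² dx = 9·π/2 = 9*π/2;  (3)²·∫cos(x)² dx = 9·π/2 = 9*π/2.
  (u')² cross terms: 2·(-3)·(3)·∫sin(3x)·cos(x) dx = -18·(0) = 0.
  So ∫_0^π (u')² dx = 9*π/2 + 9*π/2 + 0 = 9*π.
||u||_{H^1}^2 = (5*π) + (9*π) = 14*π.


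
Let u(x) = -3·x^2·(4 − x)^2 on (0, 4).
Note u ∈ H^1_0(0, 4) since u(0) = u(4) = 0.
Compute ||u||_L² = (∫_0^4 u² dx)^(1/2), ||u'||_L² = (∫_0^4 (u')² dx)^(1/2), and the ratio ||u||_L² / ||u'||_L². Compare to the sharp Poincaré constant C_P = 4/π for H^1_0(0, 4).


||u||_L² / ||u'||_L² = 2*sqrt(3)/3 < C_P = 4/π.

u(x) = -3·x^2·(4 − x)^2, so u'(x) = 12*x*(-x^2 + 6*x - 8).
u(x) = -3·x^2·(4 − x)^2 vanishes at x = 0 and x = 4, so u ∈ H^1_0(0, 4). Differentiate via the product rule and integrate the resulting polynomials term by term.
  ∫_0^4 u² dx = ∫_0^4 (9*x^8 - 144*x^7 + 864*x^6 - 2304*x^5 + 2304*x^4) dx. Term by term:
    ∫_0^4 9*x^8 dx = 262144;  ∫_0^4 -144*x^7 dx = -1179648;  ∫_0^4 864*x^6 dx = 14155776/7;
    ∫_0^4 -2304*x^5 dx = -1572864;  ∫_0^4 2304*x^4 dx = 2359296/5.
  Sum: 262144 − 1179648 + 14155776/7 − 1572864 + 2359296/5 = 131072/35.
  ∫_0^4 (u')² dx = ∫_0^4 (144*x^6 - 1728*x^5 + 7488*x^4 - 13824*x^3 + 9216*x^2) dx. Term by term:
    ∫_0^4 144*x^6 dx = 2359296/7;  ∫_0^4 -1728*x^5 dx = -1179648;  ∫_0^4 7488*x^4 dx = 7667712/5;
    ∫_0^4 -13824*x^3 dx = -884736;  ∫_0^4 9216*x^2 dx = 196608.
  Sum: 2359296/7 − 1179648 + 7667712/5 − 884736 + 196608 = 98304/35.
∫_0^4 u² dx = 131072/35, so ||u||_L² = 256*sqrt(70)/35.
∫_0^4 (u')² dx = 98304/35, so ||u'||_L² = 128*sqrt(210)/35.
Ratio ||u||_L² / ||u'||_L² = 2*sqrt(3)/3.
Sharp Poincaré constant on H^1_0(0, 4) is C_P = L/π = 4/π, achieved by sin(π/4·x).
A polynomial bump cannot attain the sharp Poincaré constant (only the first sine eigenfunction does), so the ratio is strictly less than C_P, consistent with ||u||_L² ≤ C_P ||u'||_L².


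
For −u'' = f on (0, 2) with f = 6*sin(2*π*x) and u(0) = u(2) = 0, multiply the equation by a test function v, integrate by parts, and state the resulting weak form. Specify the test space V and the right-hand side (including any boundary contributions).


V = H^1_0(0, 2) (so v(0) = v(2) = 0); weak form: ∫_0^2 u'v' dx = ∫_0^2 (6*sin(2*π*x)) v dx for all v ∈ V.

Multiply both sides by a test function v and integrate from 0 to 2:
  ∫_0^2 −u''(x) v(x) dx = ∫_0^2 f(x) v(x) dx.
Integrate the LHS by parts once:
  ∫_0^2 −u'' v dx = −[u'(x) v(x)]_0^2 + ∫_0^2 u'(x) v'(x) dx.
Thus ∫_0^2 u'(x) v'(x) dx = ∫_0^2 f(x) v(x) dx + [u'(x) v(x)]_0^2.
Choose V so that boundary terms are either known or forced to vanish.
u is Dirichlet: u(0) = u(2) = 0. Let V = H^1_0(0, 2); then v(0) = v(2) = 0, and [u' v]_0^2 = 0.
Weak formulation: find u (satisfying any essential BC) such that ∫_0^2 u'(x) v'(x) dx = ∫_0^2 f v dx for all v ∈ V.
Substituting f(x) = 6*sin(2*π*x), the right-hand side is ∫_0^2 (6*sin(2*π*x)) v dx.


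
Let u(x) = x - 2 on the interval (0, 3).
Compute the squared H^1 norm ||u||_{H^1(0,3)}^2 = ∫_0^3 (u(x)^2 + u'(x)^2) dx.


||u||_{H^1}^2 = 6

The H^1 norm (squared) on an interval (0, L) is
  ||u||_{H^1}^2 = ∫_0^L u(x)^2 dx + ∫_0^L u'(x)^2 dx.
Compute u'(x) = 1.
Then u(x)^2 = x**2 - 4*x + 4 and u'(x)^2 = 1.
Integrate each monomial from 0 to 3 using ∫_0^3 c·x^n dx = c·3^(n+1)/(n+1):
  ∫_0^3 u(x)^2 dx = ∫_0^3 (x^2 - 4*x + 4) dx. Term by term:
    ∫_0^3 x^2 dx = 9;  ∫_0^3 -4*x dx = -18;  ∫_0^3 4 dx = 12.
  Sum: 9 − 18 + 12 = 3.
  ∫_0^3 u'(x)^2 dx = ∫_0^3 (1) dx. Term by term:
    ∫_0^3 1 dx = 3.
Adding: ||u||_{H^1}^2 = 3 + 3 = 6.


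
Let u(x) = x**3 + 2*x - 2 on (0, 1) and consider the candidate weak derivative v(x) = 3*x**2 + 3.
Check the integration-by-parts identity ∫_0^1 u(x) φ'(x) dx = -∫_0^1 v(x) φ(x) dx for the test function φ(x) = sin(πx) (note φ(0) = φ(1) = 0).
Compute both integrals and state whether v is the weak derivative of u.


LHS = -7/π + 12/π^3, RHS = -9/π + 12/π^3. No, v is not the weak derivative of u.

u(x) = x**3 + 2*x - 2, classical derivative u'(x) = 3*x**2 + 2.
φ(x) = sin(πx), so φ'(x) = π*cos(π*x).
Note φ(0) = φ(1) = 0, so the boundary term u·φ vanishes.
LHS = ∫_0^1 u(x) φ'(x) dx = ∫_0^1 (π*x^3*cos(π*x) + 2*π*x*cos(π*x) - 2*π*cos(π*x)) dx. Term by term:
  ∫_0^1 -2*π*cos(π*x) dx = 0;  ∫_0^1 π*x^3*cos(π*x) dx = -3/π + 12/π^3;  ∫_0^1 2*π*x*cos(π*x) dx = -4/π.
Sum: 0 + -3/π + 12/π^3 − 4/π = -7/π + 12/π^3.
So LHS = -7/π + 12/π^3.
∫_0^1 v(x) φ(x) dx = ∫_0^1 (3*x^2*sin(π*x) + 3*sin(π*x)) dx. Term by term:
  ∫_0^1 3*sin(π*x) dx = 6/π;  ∫_0^1 3*x^2*sin(π*x) dx = -12/π^3 + 3/π.
Sum: 6/π + -12/π^3 + 3/π = -12/π^3 + 9/π.
So RHS = -∫_0^1 v(x) φ(x) dx = -9/π + 12/π^3.
LHS − RHS = 2/π ≠ 0, so the identity fails.
(For a valid weak derivative the identity must hold for EVERY test function, in particular this one. The failure shows v is NOT the weak derivative of u.)
Correct weak derivative would be u'(x) = 3*x**2 + 2.


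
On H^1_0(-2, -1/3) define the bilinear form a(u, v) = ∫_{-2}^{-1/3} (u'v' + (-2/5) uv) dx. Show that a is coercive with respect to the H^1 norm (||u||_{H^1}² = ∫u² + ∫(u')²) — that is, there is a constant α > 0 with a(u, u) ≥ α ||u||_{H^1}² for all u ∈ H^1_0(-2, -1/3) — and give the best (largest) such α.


α = (-10 + 9*π^2)/(25 + 9*π^2)

Coercivity of a(·,·) on H^1_0(-2, -1/3) means a(u, u) ≥ α ||u||_{H^1}² for every u ∈ H^1_0.
The interval has length L = 5/3, and Poincaré/coercivity depend only on L. Here a(u, u) = ∫(u')² + (-2/5)·∫u².
Here c = -2/5 < 0 with |c| < (π/L)² = 9*π^2/25, so coercivity still holds. The condition a(u,u) ≥ α||u||_{H^1}² reads (1−α)∫(u')² ≥ (α−c)∫u². Any admissible α is ≤ 1 (rapidly oscillating u have ∫u²/∫(u')² → 0), and α = 1 would force 0 ≥ (1−c)∫u², impossible since c < 1; so 1−α > 0. By the sharp Poincaré inequality on H^1_0 of an interval of length L, ∫(u')² ≥ (π/L)²∫u² with equality for the first sine mode sin(π(x−x₀)/L) (x₀ the left endpoint), so the inequality holds for all u iff (1−α)(π/L)² ≥ α − c, i.e. α ≤ ((π/L)² + c)/((π/L)² + 1) = (1 + c(L/π)²)/(1 + (L/π)²). (Direct route, valid since c ≤ 0: Poincaré gives c∫u² ≥ c(L/π)²∫(u')², so a(u,u) ≥ (1 + c(L/π)²)∫(u')², while ||u||_{H^1}² ≤ (1 + (L/π)²)∫(u')²; dividing yields the same α.) With (π/L)² = 9*π^2/25 and c = -2/5, the largest admissible constant is α = ((π/L)² + c)/((π/L)² + 1).
Simplifying, α = (-10 + 9*π^2)/(25 + 9*π^2).


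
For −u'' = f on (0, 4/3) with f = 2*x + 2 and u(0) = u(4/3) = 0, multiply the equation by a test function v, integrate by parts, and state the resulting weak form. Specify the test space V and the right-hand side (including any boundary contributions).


V = H^1_0(0, 4/3) (so v(0) = v(4/3) = 0); weak form: ∫_0^4/3 u'v' dx = ∫_0^4/3 (2*x + 2) v dx for all v ∈ V.

Multiply both sides by a test function v and integrate from 0 to 4/3:
  ∫_0^4/3 −u''(x) v(x) dx = ∫_0^4/3 f(x) v(x) dx.
Integrate the LHS by parts once:
  ∫_0^4/3 −u'' v dx = −[u'(x) v(x)]_0^4/3 + ∫_0^4/3 u'(x) v'(x) dx.
Thus ∫_0^4/3 u'(x) v'(x) dx = ∫_0^4/3 f(x) v(x) dx + [u'(x) v(x)]_0^4/3.
Choose V so that boundary terms are either known or forced to vanish.
u is Dirichlet: u(0) = u(4/3) = 0. Let V = H^1_0(0, 4/3); then v(0) = v(4/3) = 0, and [u' v]_0^4/3 = 0.
Weak formulation: find u (satisfying any essential BC) such that ∫_0^4/3 u'(x) v'(x) dx = ∫_0^4/3 f v dx for all v ∈ V.
Substituting f(x) = 2*x + 2, the right-hand side is ∫_0^4/3 (2*x + 2) v dx.


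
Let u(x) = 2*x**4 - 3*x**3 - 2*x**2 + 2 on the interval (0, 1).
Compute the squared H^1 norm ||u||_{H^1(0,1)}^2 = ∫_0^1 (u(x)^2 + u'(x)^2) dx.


||u||_{H^1}^2 = 8629/630

The H^1 norm (squared) on an interval (0, L) is
  ||u||_{H^1}^2 = ∫_0^L u(x)^2 dx + ∫_0^L u'(x)^2 dx.
Compute u'(x) = 8*x**3 - 9*x**2 - 4*x.
Then u(x)^2 = 4*x**8 - 12*x**7 + x**6 + 12*x**5 + 12*x**4 - 12*x**3 - 8*x**2 + 4 and u'(x)^2 = 64*x**6 - 144*x**5 + 17*x**4 + 72*x**3 + 16*x**2.
Integrate each monomial from 0 to 1 using ∫_0^1 c·x^n dx = c·1^(n+1)/(n+1):
  ∫_0^1 u(x)^2 dx = ∫_0^1 (4*x^8 - 12*x^7 + x^6 + 12*x^5 + 12*x^4 - 12*x^3 - 8*x^2 + 4) dx. Term by term:
    ∫_0^1 4*x^8 dx = 4/9;  ∫_0^1 -12*x^7 dx = -3/2;  ∫_0^1 x^6 dx = 1/7;
    ∫_0^1 12*x^5 dx = 2;  ∫_0^1 12*x^4 dx = 12/5;  ∫_0^1 -12*x^3 dx = -3;
    ∫_0^1 -8*x^2 dx = -8/3;  ∫_0^1 4 dx = 4.
  Sum: 4/9 − 3/2 + 1/7 + 2 + 12/5 − 3 − 8/3 + 4 = 1147/630.
  ∫_0^1 u'(x)^2 dx = ∫_0^1 (64*x^6 - 144*x^5 + 17*x^4 + 72*x^3 + 16*x^2) dx. Term by term:
    ∫_0^1 64*x^6 dx = 64/7;  ∫_0^1 -144*x^5 dx = -24;  ∫_0^1 17*x^4 dx = 17/5;
    ∫_0^1 72*x^3 dx = 18;  ∫_0^1 16*x^2 dx = 16/3.
  Sum: 64/7 − 24 + 17/5 + 18 + 16/3 = 1247/105.
Adding: ||u||_{H^1}^2 = 1147/630 + 1247/105 = 8629/630.


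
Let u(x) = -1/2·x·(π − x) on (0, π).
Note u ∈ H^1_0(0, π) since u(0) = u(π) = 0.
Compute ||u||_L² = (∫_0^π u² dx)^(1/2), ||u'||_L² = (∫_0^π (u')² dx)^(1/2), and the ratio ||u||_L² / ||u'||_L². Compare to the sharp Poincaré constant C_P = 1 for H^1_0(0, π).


||u||_L² / ||u'||_L² = sqrt(10)*π/10 < C_P = 1.

u(x) = -1/2·x·(π − x), so u'(x) = x - π/2.
u(x) = -1/2·x·(π − x) vanishes at x = 0 and x = π, so u ∈ H^1_0(0, π). Differentiate via the product rule and integrate the resulting polynomials term by term.
  ∫_0^π u² dx = ∫_0^π (x^4/4 - π*x^3/2 + π^2*x^2/4) dx. Term by term:
    ∫_0^π x^4/4 dx = π^5/20;  ∫_0^π -π*x^3/2 dx = -π^5/8;  ∫_0^π π^2*x^2/4 dx = π^5/12.
  Sum: π^5/20 − π^5/8 + π^5/12 = π^5/120.
  ∫_0^π (u')² dx = ∫_0^π (x^2 - π*x + π^2/4) dx. Term by term:
    ∫_0^π x^2 dx = π^3/3;  ∫_0^π -π*x dx = -π^3/2;  ∫_0^π π^2/4 dx = π^3/4.
  Sum: π^3/3 − π^3/2 + π^3/4 = π^3/12.
∫_0^π u² dx = π^5/120, so ||u||_L² = sqrt(30)*π^(5/2)/60.
∫_0^π (u')² dx = π^3/12, so ||u'||_L² = sqrt(3)*π^(3/2)/6.
Ratio ||u||_L² / ||u'||_L² = sqrt(10)*π/10.
Sharp Poincaré constant on H^1_0(0, π) is C_P = L/π = 1, achieved by sin(x).
A polynomial bump cannot attain the sharp Poincaré constant (only the first sine eigenfunction does), so the ratio is strictly less than C_P, consistent with ||u||_L² ≤ C_P ||u'||_L².


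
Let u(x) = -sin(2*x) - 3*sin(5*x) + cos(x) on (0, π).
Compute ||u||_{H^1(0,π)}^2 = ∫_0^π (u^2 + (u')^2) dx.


||u||_{H^1(0,π)}^2 = -16/3 + 241*π/2

u'(x) = -sin(x) - 2*cos(2*x) - 15*cos(5*x).
Expand u² and (u')² and integrate term by term on (0, π), using: for integers n ≥ 1, ∫_0^π sin²(nx) dx = ∫_0^π cos²(nx) dx = π/2; for n ≠ n', ∫_0^π sin(nx)sin(n'x) dx = ∫_0^π cos(nx)cos(n'x) dx = 0; and by product-to-sum, ∫_0^π sin(nx)cos(n'x) dx = ½∫_0^π [sin((n+n')x) + sin((n−n')x)] dx, which is 0 when n+n' is even and 2n/(n²−n'²) when n+n' is odd (it need not vanish on (0, π)).
  u² squared terms: (-1)²·∫sin(2x)² dx = 1·π/2 = π/2;  (-3)²·∫sin(5x)² dx = 9·π/2 = 9*π/2;  (1)²·∫cos(x)² dx = 1·π/2 = π/2.
  u² cross terms: 2·(-1)·(-3)·∫sin(2x)·sin(5x) dx = 6·(0) = 0;  2·(-1)·(1)·∫sin(2x)·cos(x) dx = -2·(4/3) = -8/3;  2·(-3)·(1)·∫sin(5x)·cos(x) dx = -6·(0) = 0.
  So ∫_0^π u² dx = π/2 + 9*π/2 + π/2 + 0 − 8/3 + 0 = -8/3 + 11*π/2.
  (u')² squared terms: (-1)²·∫sin(x)² dx = 1·π/2 = π/2;  (-15)²·∫cos(5x)² dx = 225·π/2 = 225*π/2;  (-2)²·∫cos(2x)² dx = 4·π/2 = 2*π.
  (u')² cross terms: 2·(-1)·(-15)·∫sin(x)·cos(5x) dx = 30·(0) = 0;  2·(-1)·(-2)·∫sin(x)·cos(2x) dx = 4·(-2/3) = -8/3;  2·(-15)·(-2)·∫cos(5x)·cos(2x) dx = 60·(0) = 0.
  So ∫_0^π (u')² dx = π/2 + 225*π/2 + 2*π + 0 − 8/3 + 0 = -8/3 + 115*π.
||u||_{H^1}^2 = (-8/3 + 11*π/2) + (-8/3 + 115*π) = -16/3 + 241*π/2.


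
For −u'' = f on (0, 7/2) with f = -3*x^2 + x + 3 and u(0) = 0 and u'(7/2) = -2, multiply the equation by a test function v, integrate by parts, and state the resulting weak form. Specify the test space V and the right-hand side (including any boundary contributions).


V = {v ∈ H^1(0, 7/2) : v(0) = 0} (test functions vanish at x = 0 where u is specified); weak form: ∫_0^7/2 u'v' dx = ∫_0^7/2 (-3*x^2 + x + 3) v dx − 2·v(7/2) for all v ∈ V.

Multiply both sides by a test function v and integrate from 0 to 7/2:
  ∫_0^7/2 −u''(x) v(x) dx = ∫_0^7/2 f(x) v(x) dx.
Integrate the LHS by parts once:
  ∫_0^7/2 −u'' v dx = −[u'(x) v(x)]_0^7/2 + ∫_0^7/2 u'(x) v'(x) dx.
Thus ∫_0^7/2 u'(x) v'(x) dx = ∫_0^7/2 f(x) v(x) dx + [u'(x) v(x)]_0^7/2.
Choose V so that boundary terms are either known or forced to vanish.
Mixed BC: u(0) = 0 (Dirichlet) and u'(7/2) = -2 (Neumann). Define V = {v ∈ H^1(0, 7/2) : v(0) = 0}. Then [u' v]_0^7/2 = u'(7/2)·v(7/2) − u'(0)·0 = − 2·v(7/2).
Weak formulation: find u (satisfying any essential BC) such that ∫_0^7/2 u'(x) v'(x) dx = ∫_0^7/2 f v dx − 2·v(7/2) for all v ∈ V (Dirichlet at 0 absorbed into V; Neumann datum at x = 7/2 contributes the boundary term).
Substituting f(x) = -3*x^2 + x + 3, the right-hand side is ∫_0^7/2 (-3*x^2 + x + 3) v dx − 2·v(7/2).


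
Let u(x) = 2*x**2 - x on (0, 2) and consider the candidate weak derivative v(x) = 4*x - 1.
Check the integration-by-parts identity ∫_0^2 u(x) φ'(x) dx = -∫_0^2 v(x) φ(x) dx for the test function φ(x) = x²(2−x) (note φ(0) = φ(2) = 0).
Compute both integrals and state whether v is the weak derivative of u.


LHS = -76/15, RHS = -76/15. Yes, v = u' weakly.

u(x) = 2*x**2 - x, classical derivative u'(x) = 4*x - 1.
φ(x) = x²(2−x), so φ'(x) = x*(4 - 3*x).
Note φ(0) = φ(2) = 0, so the boundary term u·φ vanishes.
LHS = ∫_0^2 u(x) φ'(x) dx = ∫_0^2 (-6*x^4 + 11*x^3 - 4*x^2) dx. Term by term:
  ∫_0^2 -6*x^4 dx = -192/5;  ∫_0^2 11*x^3 dx = 44;  ∫_0^2 -4*x^2 dx = -32/3.
Sum: -192/5 + 44 − 32/3 = -76/15.
So LHS = -76/15.
∫_0^2 v(x) φ(x) dx = ∫_0^2 (-4*x^4 + 9*x^3 - 2*x^2) dx. Term by term:
  ∫_0^2 -4*x^4 dx = -128/5;  ∫_0^2 9*x^3 dx = 36;  ∫_0^2 -2*x^2 dx = -16/3.
Sum: -128/5 + 36 − 16/3 = 76/15.
So RHS = -∫_0^2 v(x) φ(x) dx = -76/15.
LHS = RHS, so the identity holds for this test φ.
Moreover u is smooth here and v(x) = u'(x) = 4*x - 1 pointwise, so the identity holds for every test function. Hence v is the weak derivative of u.


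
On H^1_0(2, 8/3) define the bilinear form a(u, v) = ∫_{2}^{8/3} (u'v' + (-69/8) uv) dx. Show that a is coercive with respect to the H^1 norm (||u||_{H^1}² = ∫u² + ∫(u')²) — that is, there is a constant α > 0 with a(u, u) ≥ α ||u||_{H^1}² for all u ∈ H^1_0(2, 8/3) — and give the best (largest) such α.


α = 3*(-23 + 6*π^2)/(2*(4 + 9*π^2))

Coercivity of a(·,·) on H^1_0(2, 8/3) means a(u, u) ≥ α ||u||_{H^1}² for every u ∈ H^1_0.
The interval has length L = 2/3, and Poincaré/coercivity depend only on L. Here a(u, u) = ∫(u')² + (-69/8)·∫u².
Here c = -69/8 < 0 with |c| < (π/L)² = 9*π^2/4, so coercivity still holds. The condition a(u,u) ≥ α||u||_{H^1}² reads (1−α)∫(u')² ≥ (α−c)∫u². Any admissible α is ≤ 1 (rapidly oscillating u have ∫u²/∫(u')² → 0), and α = 1 would force 0 ≥ (1−c)∫u², impossible since c < 1; so 1−α > 0. By the sharp Poincaré inequality on H^1_0 of an interval of length L, ∫(u')² ≥ (π/L)²∫u² with equality for the first sine mode sin(π(x−x₀)/L) (x₀ the left endpoint), so the inequality holds for all u iff (1−α)(π/L)² ≥ α − c, i.e. α ≤ ((π/L)² + c)/((π/L)² + 1) = (1 + c(L/π)²)/(1 + (L/π)²). (Direct route, valid since c ≤ 0: Poincaré gives c∫u² ≥ c(L/π)²∫(u')², so a(u,u) ≥ (1 + c(L/π)²)∫(u')², while ||u||_{H^1}² ≤ (1 + (L/π)²)∫(u')²; dividing yields the same α.) With (π/L)² = 9*π^2/4 and c = -69/8, the largest admissible constant is α = ((π/L)² + c)/((π/L)² + 1).
Simplifying, α = 3*(-23 + 6*π^2)/(2*(4 + 9*π^2)).


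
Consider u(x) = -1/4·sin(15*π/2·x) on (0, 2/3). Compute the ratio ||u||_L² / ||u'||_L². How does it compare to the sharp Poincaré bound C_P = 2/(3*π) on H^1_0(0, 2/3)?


||u||_L² / ||u'||_L² = 2/(15*π) < C_P = 2/(3*π).

u(x) = -1/4·sin(15*π/2·x), so u'(x) = -15*π*cos(15*π*x/2)/8.
Writing u(x) = A·sin(kπx/L) with A = -1/4 and k = 5, use ∫_0^L sin²(kπx/L) dx = L/2 and ∫_0^L cos²(kπx/L) dx = L/2.
u² = 1/16·sin²(15*π/2·x) and (u')² = 225*π^2/64·cos²(15*π/2·x), and each of sin², cos² integrates to L/2 = 1/3 over (0, 2/3).
∫_0^2/3 u² dx = 1/48, so ||u||_L² = sqrt(3)/12.
∫_0^2/3 (u')² dx = 75*π^2/64, so ||u'||_L² = 5*sqrt(3)*π/8.
Ratio ||u||_L² / ||u'||_L² = 2/(15*π).
Sharp Poincaré constant on H^1_0(0, 2/3) is C_P = L/π = 2/(3*π), achieved by sin(3*π/2·x).
This is the k = 5 harmonic; the ratio L/(kπ) is strictly less than C_P = L/π, consistent with the sharp inequality ||u||_L² ≤ C_P ||u'||_L².


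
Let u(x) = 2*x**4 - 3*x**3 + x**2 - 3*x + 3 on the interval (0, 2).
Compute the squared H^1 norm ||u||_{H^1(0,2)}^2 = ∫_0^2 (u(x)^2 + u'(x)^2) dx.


||u||_{H^1}^2 = 8272/45

The H^1 norm (squared) on an interval (0, L) is
  ||u||_{H^1}^2 = ∫_0^L u(x)^2 dx + ∫_0^L u'(x)^2 dx.
Compute u'(x) = 8*x**3 - 9*x**2 + 2*x - 3.
Then u(x)^2 = 4*x**8 - 12*x**7 + 13*x**6 - 18*x**5 + 31*x**4 - 24*x**3 + 15*x**2 - 18*x + 9 and u'(x)^2 = 64*x**6 - 144*x**5 + 113*x**4 - 84*x**3 + 58*x**2 - 12*x + 9.
Integrate each monomial from 0 to 2 using ∫_0^2 c·x^n dx = c·2^(n+1)/(n+1):
  ∫_0^2 u(x)^2 dx = ∫_0^2 (4*x^8 - 12*x^7 + 13*x^6 - 18*x^5 + 31*x^4 - 24*x^3 + 15*x^2 - 18*x + 9) dx. Term by term:
    ∫_0^2 4*x^8 dx = 2048/9;  ∫_0^2 -12*x^7 dx = -384;  ∫_0^2 13*x^6 dx = 1664/7;
    ∫_0^2 -18*x^5 dx = -192;  ∫_0^2 31*x^4 dx = 992/5;  ∫_0^2 -24*x^3 dx = -96;
    ∫_0^2 15*x^2 dx = 40;  ∫_0^2 -18*x dx = -36;  ∫_0^2 9 dx = 18.
  Sum: 2048/9 − 384 + 1664/7 − 192 + 992/5 − 96 + 40 − 36 + 18 = 4306/315.
  ∫_0^2 u'(x)^2 dx = ∫_0^2 (64*x^6 - 144*x^5 + 113*x^4 - 84*x^3 + 58*x^2 - 12*x + 9) dx. Term by term:
    ∫_0^2 64*x^6 dx = 8192/7;  ∫_0^2 -144*x^5 dx = -1536;  ∫_0^2 113*x^4 dx = 3616/5;
    ∫_0^2 -84*x^3 dx = -336;  ∫_0^2 58*x^2 dx = 464/3;  ∫_0^2 -12*x dx = -24;
    ∫_0^2 9 dx = 18.
  Sum: 8192/7 − 1536 + 3616/5 − 336 + 464/3 − 24 + 18 = 17866/105.
Adding: ||u||_{H^1}^2 = 4306/315 + 17866/105 = 8272/45.


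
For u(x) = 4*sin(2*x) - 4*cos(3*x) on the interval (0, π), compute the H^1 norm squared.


||u||_{H^1(0,π)}^2 = 256 + 120*π

u'(x) = 12*sin(3*x) + 8*cos(2*x).
Expand u² and (u')² and integrate term by term on (0, π), using: for integers n ≥ 1, ∫_0^π sin²(nx) dx = ∫_0^π cos²(nx) dx = π/2; for n ≠ n', ∫_0^π sin(nx)sin(n'x) dx = ∫_0^π cos(nx)cos(n'x) dx = 0; and by product-to-sum, ∫_0^π sin(nx)cos(n'x) dx = ½∫_0^π [sin((n+n')x) + sin((n−n')x)] dx, which is 0 when n+n' is even and 2n/(n²−n'²) when n+n' is odd (it need not vanish on (0, π)).
  u² squared terms: (-4)²·∫cos(3x)² dx = 16·π/2 = 8*π;  (4)²·∫sin(2x)² dx = 16·π/2 = 8*π.
  u² cross terms: 2·(-4)·(4)·∫cos(3x)·sin(2x) dx = -32·(-4/5) = 128/5.
  So ∫_0^π u² dx = 8*π + 8*π + 128/5 = 128/5 + 16*π.
  (u')² squared terms: (8)²·∫cos(2x)² dx = 64·π/2 = 32*π;  (12)²·∫sin(3x)² dx = 144·π/2 = 72*π.
  (u')² cross terms: 2·(8)·(12)·∫cos(2x)·sin(3x) dx = 192·(6/5) = 1152/5.
  So ∫_0^π (u')² dx = 32*π + 72*π + 1152/5 = 1152/5 + 104*π.
||u||_{H^1}^2 = (128/5 + 16*π) + (1152/5 + 104*π) = 256 + 120*π.


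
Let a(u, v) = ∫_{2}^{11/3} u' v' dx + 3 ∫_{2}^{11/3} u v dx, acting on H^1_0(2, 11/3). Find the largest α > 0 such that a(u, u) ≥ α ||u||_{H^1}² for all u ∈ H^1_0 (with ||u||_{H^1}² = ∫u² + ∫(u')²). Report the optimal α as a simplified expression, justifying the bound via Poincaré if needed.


α = 1

Coercivity of a(·,·) on H^1_0(2, 11/3) means a(u, u) ≥ α ||u||_{H^1}² for every u ∈ H^1_0.
The interval has length L = 5/3, and Poincaré/coercivity depend only on L. Here a(u, u) = ∫(u')² + (3)·∫u².
Here c = 3 ≥ 1, so a(u,u) = ∫(u')² + c∫u² ≥ ∫(u')² + ∫u² = ||u||_{H^1}², i.e. α = 1 works. No larger α is possible: a(u,u) ≥ α||u||_{H^1}² means (1−α)∫(u')² ≥ (α−c)∫u², and for the modes u_n = sin(nπ(x−x₀)/L) (x₀ the left endpoint) one has ∫u_n²/∫(u_n')² = (L/(nπ))² → 0, so a(u_n,u_n)/||u_n||_{H^1}² → 1. Hence the optimal constant is α = 1.
Therefore α = 1.
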